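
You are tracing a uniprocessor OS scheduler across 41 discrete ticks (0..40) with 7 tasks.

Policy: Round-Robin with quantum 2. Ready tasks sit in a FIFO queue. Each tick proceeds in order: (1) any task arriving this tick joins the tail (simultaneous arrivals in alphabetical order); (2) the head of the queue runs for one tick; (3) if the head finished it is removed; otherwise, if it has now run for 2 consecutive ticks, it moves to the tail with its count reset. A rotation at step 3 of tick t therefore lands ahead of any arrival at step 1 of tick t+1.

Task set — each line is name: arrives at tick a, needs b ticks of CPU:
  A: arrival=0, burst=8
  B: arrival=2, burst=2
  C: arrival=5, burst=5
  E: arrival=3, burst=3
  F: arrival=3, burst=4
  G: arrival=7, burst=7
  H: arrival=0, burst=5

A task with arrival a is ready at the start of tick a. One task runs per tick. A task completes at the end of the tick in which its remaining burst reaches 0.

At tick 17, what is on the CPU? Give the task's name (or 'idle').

running at tick 17 = A

t=0: queue=[A,H] q_used=0 → run A
t=1: queue=[A,H] q_used=1 → run A
t=2: queue=[H,A,B] q_used=0 → run H
t=3: queue=[H,A,B,E,F] q_used=1 → run H
t=4: queue=[A,B,E,F,H] q_used=0 → run A
t=5: queue=[A,B,E,F,H,C] q_used=1 → run A
t=6: queue=[B,E,F,H,C,A] q_used=0 → run B
t=7: queue=[B,E,F,H,C,A,G] q_used=1 → run B
t=8: queue=[E,F,H,C,A,G] q_used=0 → run E
t=9: queue=[E,F,H,C,A,G] q_used=1 → run E
t=10: queue=[F,H,C,A,G,E] q_used=0 → run F
t=11: queue=[F,H,C,A,G,E] q_used=1 → run F
t=12: queue=[H,C,A,G,E,F] q_used=0 → run H
t=13: queue=[H,C,A,G,E,F] q_used=1 → run H
t=14: queue=[C,A,G,E,F,H] q_used=0 → run C
t=15: queue=[C,A,G,E,F,H] q_used=1 → run C
t=16: queue=[A,G,E,F,H,C] q_used=0 → run A
t=17: queue=[A,G,E,F,H,C] q_used=1 → run A
t=18: queue=[G,E,F,H,C,A] q_used=0 → run G
t=19: queue=[G,E,F,H,C,A] q_used=1 → run G
t=20: queue=[E,F,H,C,A,G] q_used=0 → run E
t=21: queue=[F,H,C,A,G] q_used=0 → run F
t=22: queue=[F,H,C,A,G] q_used=1 → run F
t=23: queue=[H,C,A,G] q_used=0 → run H
t=24: queue=[C,A,G] q_used=0 → run C
t=25: queue=[C,A,G] q_used=1 → run C
t=26: queue=[A,G,C] q_used=0 → run A
t=27: queue=[A,G,C] q_used=1 → run A
t=28: queue=[G,C] q_used=0 → run G
t=29: queue=[G,C] q_used=1 → run G
t=30: queue=[C,G] q_used=0 → run C
t=31: queue=[G] q_used=0 → run G
t=32: queue=[G] q_used=1 → run G
t=33: queue=[G] q_used=0 → run G
t=34: (idle)
t=35: (idle)
t=36: (idle)
t=37: (idle)
t=38: (idle)
t=39: (idle)
t=40: (idle)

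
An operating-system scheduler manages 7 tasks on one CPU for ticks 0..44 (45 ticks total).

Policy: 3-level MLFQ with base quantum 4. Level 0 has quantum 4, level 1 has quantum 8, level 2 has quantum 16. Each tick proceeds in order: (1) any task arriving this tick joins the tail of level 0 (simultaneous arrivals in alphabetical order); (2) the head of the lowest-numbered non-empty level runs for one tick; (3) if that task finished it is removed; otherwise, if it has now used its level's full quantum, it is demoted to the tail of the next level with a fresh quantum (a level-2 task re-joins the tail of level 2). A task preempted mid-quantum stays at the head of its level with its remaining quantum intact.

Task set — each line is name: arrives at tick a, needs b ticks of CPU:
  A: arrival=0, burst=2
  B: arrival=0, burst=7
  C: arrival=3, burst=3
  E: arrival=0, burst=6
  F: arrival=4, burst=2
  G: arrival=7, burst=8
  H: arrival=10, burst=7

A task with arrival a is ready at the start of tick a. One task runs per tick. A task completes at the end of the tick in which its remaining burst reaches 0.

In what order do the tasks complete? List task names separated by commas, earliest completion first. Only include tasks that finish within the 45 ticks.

t=0: L0/L1/L2 = ABE/-/- → run A
t=1: L0/L1/L2 = ABE/-/- → run A
t=2: L0/L1/L2 = BE/-/- → run B
t=3: L0/L1/L2 = BEC/-/- → run B
t=4: L0/L1/L2 = BECF/-/- → run B
t=5: L0/L1/L2 = BECF/-/- → run B
t=6: L0/L1/L2 = ECF/B/- → run E
t=7: L0/L1/L2 = ECFG/B/- → run E
t=8: L0/L1/L2 = ECFG/B/- → run E
t=9: L0/L1/L2 = ECFG/B/- → run E
t=10: L0/L1/L2 = CFGH/BE/- → run C
t=11: L0/L1/L2 = CFGH/BE/- → run C
t=12: L0/L1/L2 = CFGH/BE/- → run C
t=13: L0/L1/L2 = FGH/BE/- → run F
t=14: L0/L1/L2 = FGH/BE/- → run F
t=15: L0/L1/L2 = GH/BE/- → run G
t=16: L0/L1/L2 = GH/BE/- → run G
t=17: L0/L1/L2 = GH/BE/- → run G
t=18: L0/L1/L2 = GH/BE/- → run G
t=19: L0/L1/L2 = H/BEG/- → run H
t=20: L0/L1/L2 = H/BEG/- → run H
t=21: L0/L1/L2 = H/BEG/- → run H
t=22: L0/L1/L2 = H/BEG/- → run H
t=23: L0/L1/L2 = -/BEGH/- → run B
t=24: L0/L1/L2 = -/BEGH/- → run B
t=25: L0/L1/L2 = -/BEGH/- → run B
t=26: L0/L1/L2 = -/EGH/- → run E
t=27: L0/L1/L2 = -/EGH/- → run E
t=28: L0/L1/L2 = -/GH/- → run G
t=29: L0/L1/L2 = -/GH/- → run G
t=30: L0/L1/L2 = -/GH/- → run G
t=31: L0/L1/L2 = -/GH/- → run G
t=32: L0/L1/L2 = -/H/- → run H
t=33: L0/L1/L2 = -/H/- → run H
t=34: L0/L1/L2 = -/H/- → run H
t=35: (idle)
t=36: (idle)
t=37: (idle)
t=38: (idle)
t=39: (idle)
t=40: (idle)
t=41: (idle)
t=42: (idle)
t=43: (idle)
t=44: (idle)

completion order = A, C, F, B, E, G, H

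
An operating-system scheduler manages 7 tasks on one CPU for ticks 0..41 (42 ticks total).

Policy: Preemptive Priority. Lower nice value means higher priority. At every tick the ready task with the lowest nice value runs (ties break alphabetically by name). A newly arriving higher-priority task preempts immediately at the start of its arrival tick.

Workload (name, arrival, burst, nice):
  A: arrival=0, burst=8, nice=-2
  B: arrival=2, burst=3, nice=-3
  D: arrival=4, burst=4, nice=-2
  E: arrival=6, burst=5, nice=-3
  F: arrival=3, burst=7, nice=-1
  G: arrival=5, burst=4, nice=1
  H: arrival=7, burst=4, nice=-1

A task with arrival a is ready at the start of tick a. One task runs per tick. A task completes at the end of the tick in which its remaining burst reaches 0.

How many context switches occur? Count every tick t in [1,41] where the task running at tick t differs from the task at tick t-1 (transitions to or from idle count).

t=0: ready={A} → run A
t=1: ready={A} → run A
t=2: ready={A,B} → run B
t=3: ready={A,B,F} → run B
t=4: ready={A,B,D,F} → run B
t=5: ready={A,D,F,G} → run A
t=6: ready={A,D,E,F,G} → run E
t=7: ready={A,D,E,F,G,H} → run E
t=8: ready={A,D,E,F,G,H} → run E
t=9: ready={A,D,E,F,G,H} → run E
t=10: ready={A,D,E,F,G,H} → run E
t=11: ready={A,D,F,G,H} → run A
t=12: ready={A,D,F,G,H} → run A
t=13: ready={A,D,F,G,H} → run A
t=14: ready={A,D,F,G,H} → run A
t=15: ready={A,D,F,G,H} → run A
t=16: ready={D,F,G,H} → run D
t=17: ready={D,F,G,H} → run D
t=18: ready={D,F,G,H} → run D
t=19: ready={D,F,G,H} → run D
t=20: ready={F,G,H} → run F
t=21: ready={F,G,H} → run F
t=22: ready={F,G,H} → run F
t=23: ready={F,G,H} → run F
t=24: ready={F,G,H} → run F
t=25: ready={F,G,H} → run F
t=26: ready={F,G,H} → run F
t=27: ready={G,H} → run H
t=28: ready={G,H} → run H
t=29: ready={G,H} → run H
t=30: ready={G,H} → run H
t=31: ready={G} → run G
t=32: ready={G} → run G
t=33: ready={G} → run G
t=34: ready={G} → run G
t=35: (idle)
t=36: (idle)
t=37: (idle)
t=38: (idle)
t=39: (idle)
t=40: (idle)
t=41: (idle)

context switches = 9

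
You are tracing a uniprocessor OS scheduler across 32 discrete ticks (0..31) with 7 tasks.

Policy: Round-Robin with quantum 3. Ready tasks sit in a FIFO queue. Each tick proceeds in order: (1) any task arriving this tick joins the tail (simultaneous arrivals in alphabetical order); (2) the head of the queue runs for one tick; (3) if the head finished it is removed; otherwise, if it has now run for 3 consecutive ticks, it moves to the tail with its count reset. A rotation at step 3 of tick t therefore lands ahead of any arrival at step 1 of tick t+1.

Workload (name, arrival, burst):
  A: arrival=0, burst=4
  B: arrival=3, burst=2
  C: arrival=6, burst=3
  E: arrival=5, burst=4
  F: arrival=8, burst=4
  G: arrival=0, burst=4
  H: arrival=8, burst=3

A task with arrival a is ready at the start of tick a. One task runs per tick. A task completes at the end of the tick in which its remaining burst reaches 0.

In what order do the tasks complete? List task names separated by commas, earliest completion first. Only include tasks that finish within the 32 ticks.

completion order = A, B, G, C, H, E, F

t=0: queue=[A,G] q_used=0 → run A
t=1: queue=[A,G] q_used=1 → run A
t=2: queue=[A,G] q_used=2 → run A
t=3: queue=[G,A,B] q_used=0 → run G
t=4: queue=[G,A,B] q_used=1 → run G
t=5: queue=[G,A,B,E] q_used=2 → run G
t=6: queue=[A,B,E,G,C] q_used=0 → run A
t=7: queue=[B,E,G,C] q_used=0 → run B
t=8: queue=[B,E,G,C,F,H] q_used=1 → run B
t=9: queue=[E,G,C,F,H] q_used=0 → run E
t=10: queue=[E,G,C,F,H] q_used=1 → run E
t=11: queue=[E,G,C,F,H] q_used=2 → run E
t=12: queue=[G,C,F,H,E] q_used=0 → run G
t=13: queue=[C,F,H,E] q_used=0 → run C
t=14: queue=[C,F,H,E] q_used=1 → run C
t=15: queue=[C,F,H,E] q_used=2 → run C
t=16: queue=[F,H,E] q_used=0 → run F
t=17: queue=[F,H,E] q_used=1 → run F
t=18: queue=[F,H,E] q_used=2 → run F
t=19: queue=[H,E,F] q_used=0 → run H
t=20: queue=[H,E,F] q_used=1 → run H
t=21: queue=[H,E,F] q_used=2 → run H
t=22: queue=[E,F] q_used=0 → run E
t=23: queue=[F] q_used=0 → run F
t=24: (idle)
t=25: (idle)
t=26: (idle)
t=27: (idle)
t=28: (idle)
t=29: (idle)
t=30: (idle)
t=31: (idle)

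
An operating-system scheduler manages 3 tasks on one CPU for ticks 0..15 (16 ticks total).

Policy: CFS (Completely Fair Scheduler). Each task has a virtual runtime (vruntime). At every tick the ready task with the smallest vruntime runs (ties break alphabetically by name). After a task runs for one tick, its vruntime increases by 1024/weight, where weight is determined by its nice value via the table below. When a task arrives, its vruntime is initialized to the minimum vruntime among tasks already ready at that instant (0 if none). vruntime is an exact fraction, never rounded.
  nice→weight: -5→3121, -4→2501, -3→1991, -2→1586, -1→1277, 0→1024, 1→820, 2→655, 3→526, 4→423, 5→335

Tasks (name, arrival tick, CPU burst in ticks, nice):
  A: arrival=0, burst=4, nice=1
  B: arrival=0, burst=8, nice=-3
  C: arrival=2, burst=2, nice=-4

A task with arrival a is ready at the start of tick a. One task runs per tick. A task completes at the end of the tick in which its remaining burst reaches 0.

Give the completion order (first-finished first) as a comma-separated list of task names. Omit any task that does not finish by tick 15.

completion order = C, B, A

t=0: vr[A=0 B=0] → run A
t=1: vr[A=256/205 B=0] → run B
t=2: vr[A=256/205 B=1024/1991 C=1024/1991] → run B
t=3: vr[A=256/205 B=2048/1991 C=1024/1991] → run C
t=4: vr[A=256/205 B=2048/1991 C=4599808/4979491] → run C
t=5: vr[A=256/205 B=2048/1991] → run B
t=6: vr[A=256/205 B=3072/1991] → run A
t=7: vr[A=512/205 B=3072/1991] → run B
t=8: vr[A=512/205 B=4096/1991] → run B
t=9: vr[A=512/205 B=5120/1991] → run A
t=10: vr[A=768/205 B=5120/1991] → run B
t=11: vr[A=768/205 B=6144/1991] → run B
t=12: vr[A=768/205 B=7168/1991] → run B
t=13: vr[A=768/205] → run A
t=14: (idle)
t=15: (idle)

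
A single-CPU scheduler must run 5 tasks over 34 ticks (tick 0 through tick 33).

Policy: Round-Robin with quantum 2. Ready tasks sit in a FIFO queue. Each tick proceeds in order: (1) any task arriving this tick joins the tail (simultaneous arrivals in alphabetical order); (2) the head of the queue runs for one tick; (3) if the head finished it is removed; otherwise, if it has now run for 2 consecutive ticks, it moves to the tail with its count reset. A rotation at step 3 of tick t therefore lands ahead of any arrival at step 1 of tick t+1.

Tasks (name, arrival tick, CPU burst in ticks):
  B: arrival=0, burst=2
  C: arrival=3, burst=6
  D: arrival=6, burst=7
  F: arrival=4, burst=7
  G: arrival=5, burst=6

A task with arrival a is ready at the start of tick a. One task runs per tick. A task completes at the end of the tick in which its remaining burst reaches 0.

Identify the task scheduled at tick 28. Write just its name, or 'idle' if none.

t=0: queue=[B] q_used=0 → run B
t=1: queue=[B] q_used=1 → run B
t=2: (idle)
t=3: queue=[C] q_used=0 → run C
t=4: queue=[C,F] q_used=1 → run C
t=5: queue=[F,C,G] q_used=0 → run F
t=6: queue=[F,C,G,D] q_used=1 → run F
t=7: queue=[C,G,D,F] q_used=0 → run C
t=8: queue=[C,G,D,F] q_used=1 → run C
t=9: queue=[G,D,F,C] q_used=0 → run G
t=10: queue=[G,D,F,C] q_used=1 → run G
t=11: queue=[D,F,C,G] q_used=0 → run D
t=12: queue=[D,F,C,G] q_used=1 → run D
t=13: queue=[F,C,G,D] q_used=0 → run F
t=14: queue=[F,C,G,D] q_used=1 → run F
t=15: queue=[C,G,D,F] q_used=0 → run C
t=16: queue=[C,G,D,F] q_used=1 → run C
t=17: queue=[G,D,F] q_used=0 → run G
t=18: queue=[G,D,F] q_used=1 → run G
t=19: queue=[D,F,G] q_used=0 → run D
t=20: queue=[D,F,G] q_used=1 → run D
t=21: queue=[F,G,D] q_used=0 → run F
t=22: queue=[F,G,D] q_used=1 → run F
t=23: queue=[G,D,F] q_used=0 → run G
t=24: queue=[G,D,F] q_used=1 → run G
t=25: queue=[D,F] q_used=0 → run D
t=26: queue=[D,F] q_used=1 → run D
t=27: queue=[F,D] q_used=0 → run F
t=28: queue=[D] q_used=0 → run D
t=29: (idle)
t=30: (idle)
t=31: (idle)
t=32: (idle)
t=33: (idle)

running at tick 28 = D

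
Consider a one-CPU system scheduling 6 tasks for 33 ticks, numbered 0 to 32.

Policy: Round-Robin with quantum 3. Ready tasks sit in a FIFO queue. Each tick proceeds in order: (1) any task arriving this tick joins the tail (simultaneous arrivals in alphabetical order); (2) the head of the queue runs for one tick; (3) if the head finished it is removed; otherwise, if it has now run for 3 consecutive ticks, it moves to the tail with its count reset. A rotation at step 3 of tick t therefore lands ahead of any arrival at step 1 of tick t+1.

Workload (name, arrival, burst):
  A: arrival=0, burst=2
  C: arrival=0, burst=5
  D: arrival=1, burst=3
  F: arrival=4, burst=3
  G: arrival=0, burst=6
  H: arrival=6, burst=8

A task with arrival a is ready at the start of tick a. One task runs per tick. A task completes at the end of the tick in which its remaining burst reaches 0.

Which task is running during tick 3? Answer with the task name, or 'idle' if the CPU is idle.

t=0: queue=[A,C,G] q_used=0 → run A
t=1: queue=[A,C,G,D] q_used=1 → run A
t=2: queue=[C,G,D] q_used=0 → run C
t=3: queue=[C,G,D] q_used=1 → run C
t=4: queue=[C,G,D,F] q_used=2 → run C
t=5: queue=[G,D,F,C] q_used=0 → run G
t=6: queue=[G,D,F,C,H] q_used=1 → run G
t=7: queue=[G,D,F,C,H] q_used=2 → run G
t=8: queue=[D,F,C,H,G] q_used=0 → run D
t=9: queue=[D,F,C,H,G] q_used=1 → run D
t=10: queue=[D,F,C,H,G] q_used=2 → run D
t=11: queue=[F,C,H,G] q_used=0 → run F
t=12: queue=[F,C,H,G] q_used=1 → run F
t=13: queue=[F,C,H,G] q_used=2 → run F
t=14: queue=[C,H,G] q_used=0 → run C
t=15: queue=[C,H,G] q_used=1 → run C
t=16: queue=[H,G] q_used=0 → run H
t=17: queue=[H,G] q_used=1 → run H
t=18: queue=[H,G] q_used=2 → run H
t=19: queue=[G,H] q_used=0 → run G
t=20: queue=[G,H] q_used=1 → run G
t=21: queue=[G,H] q_used=2 → run G
t=22: queue=[H] q_used=0 → run H
t=23: queue=[H] q_used=1 → run H
t=24: queue=[H] q_used=2 → run H
t=25: queue=[H] q_used=0 → run H
t=26: queue=[H] q_used=1 → run H
t=27: (idle)
t=28: (idle)
t=29: (idle)
t=30: (idle)
t=31: (idle)
t=32: (idle)

running at tick 3 = C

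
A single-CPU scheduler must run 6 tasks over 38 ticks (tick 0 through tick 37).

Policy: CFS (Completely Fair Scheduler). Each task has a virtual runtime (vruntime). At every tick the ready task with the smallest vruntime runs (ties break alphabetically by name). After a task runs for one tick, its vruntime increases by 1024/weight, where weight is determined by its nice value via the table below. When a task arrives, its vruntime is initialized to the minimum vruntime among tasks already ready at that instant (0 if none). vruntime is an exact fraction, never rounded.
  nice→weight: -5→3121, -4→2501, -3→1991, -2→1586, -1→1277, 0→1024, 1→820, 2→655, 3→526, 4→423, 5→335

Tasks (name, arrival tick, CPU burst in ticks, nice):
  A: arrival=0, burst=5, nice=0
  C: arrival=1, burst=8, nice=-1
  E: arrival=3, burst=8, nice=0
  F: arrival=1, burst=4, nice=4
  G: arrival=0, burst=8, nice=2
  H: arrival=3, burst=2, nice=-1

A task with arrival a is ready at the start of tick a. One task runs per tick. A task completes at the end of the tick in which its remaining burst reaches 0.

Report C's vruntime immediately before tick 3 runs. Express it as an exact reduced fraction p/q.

vruntime(C, start of tick 3) = 1024/1277

t=0: vr[A=0 G=0] → run A
t=1: vr[A=1 C=0 F=0 G=0] → run C
t=2: vr[A=1 C=1024/1277 F=0 G=0] → run F
t=3: vr[A=1 C=1024/1277 E=0 F=1024/423 G=0 H=0] → run E
t=4: vr[A=1 C=1024/1277 E=1 F=1024/423 G=0 H=0] → run G
t=5: vr[A=1 C=1024/1277 E=1 F=1024/423 G=1024/655 H=0] → run H
t=6: vr[A=1 C=1024/1277 E=1 F=1024/423 G=1024/655 H=1024/1277] → run C
t=7: vr[A=1 C=2048/1277 E=1 F=1024/423 G=1024/655 H=1024/1277] → run H
t=8: vr[A=1 C=2048/1277 E=1 F=1024/423 G=1024/655] → run A
t=9: vr[A=2 C=2048/1277 E=1 F=1024/423 G=1024/655] → run E
t=10: vr[A=2 C=2048/1277 E=2 F=1024/423 G=1024/655] → run G
t=11: vr[A=2 C=2048/1277 E=2 F=1024/423 G=2048/655] → run C
t=12: vr[A=2 C=3072/1277 E=2 F=1024/423 G=2048/655] → run A
t=13: vr[A=3 C=3072/1277 E=2 F=1024/423 G=2048/655] → run E
t=14: vr[A=3 C=3072/1277 E=3 F=1024/423 G=2048/655] → run C
t=15: vr[A=3 C=4096/1277 E=3 F=1024/423 G=2048/655] → run F
t=16: vr[A=3 C=4096/1277 E=3 F=2048/423 G=2048/655] → run A
t=17: vr[A=4 C=4096/1277 E=3 F=2048/423 G=2048/655] → run E
t=18: vr[A=4 C=4096/1277 E=4 F=2048/423 G=2048/655] → run G
t=19: vr[A=4 C=4096/1277 E=4 F=2048/423 G=3072/655] → run C
t=20: vr[A=4 C=5120/1277 E=4 F=2048/423 G=3072/655] → run A
t=21: vr[C=5120/1277 E=4 F=2048/423 G=3072/655] → run E
t=22: vr[C=5120/1277 E=5 F=2048/423 G=3072/655] → run C
t=23: vr[C=6144/1277 E=5 F=2048/423 G=3072/655] → run G
t=24: vr[C=6144/1277 E=5 F=2048/423 G=4096/655] → run C
t=25: vr[C=7168/1277 E=5 F=2048/423 G=4096/655] → run F
t=26: vr[C=7168/1277 E=5 F=1024/141 G=4096/655] → run E
t=27: vr[C=7168/1277 E=6 F=1024/141 G=4096/655] → run C
t=28: vr[E=6 F=1024/141 G=4096/655] → run E
t=29: vr[E=7 F=1024/141 G=4096/655] → run G
t=30: vr[E=7 F=1024/141 G=1024/131] → run E
t=31: vr[F=1024/141 G=1024/131] → run F
t=32: vr[G=1024/131] → run G
t=33: vr[G=6144/655] → run G
t=34: vr[G=7168/655] → run G
t=35: (idle)
t=36: (idle)
t=37: (idle)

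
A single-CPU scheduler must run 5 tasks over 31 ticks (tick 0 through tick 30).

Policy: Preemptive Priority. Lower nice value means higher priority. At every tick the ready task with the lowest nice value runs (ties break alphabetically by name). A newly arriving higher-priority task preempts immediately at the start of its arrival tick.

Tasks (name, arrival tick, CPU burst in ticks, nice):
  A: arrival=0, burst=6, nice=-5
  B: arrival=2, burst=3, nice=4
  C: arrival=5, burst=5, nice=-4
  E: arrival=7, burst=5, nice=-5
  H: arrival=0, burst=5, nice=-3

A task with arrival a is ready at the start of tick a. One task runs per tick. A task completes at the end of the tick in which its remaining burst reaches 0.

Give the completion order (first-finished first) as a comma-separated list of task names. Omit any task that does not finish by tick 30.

completion order = A, E, C, H, B

t=0: ready={A,H} → run A
t=1: ready={A,H} → run A
t=2: ready={A,B,H} → run A
t=3: ready={A,B,H} → run A
t=4: ready={A,B,H} → run A
t=5: ready={A,B,C,H} → run A
t=6: ready={B,C,H} → run C
t=7: ready={B,C,E,H} → run E
t=8: ready={B,C,E,H} → run E
t=9: ready={B,C,E,H} → run E
t=10: ready={B,C,E,H} → run E
t=11: ready={B,C,E,H} → run E
t=12: ready={B,C,H} → run C
t=13: ready={B,C,H} → run C
t=14: ready={B,C,H} → run C
t=15: ready={B,C,H} → run C
t=16: ready={B,H} → run H
t=17: ready={B,H} → run H
t=18: ready={B,H} → run H
t=19: ready={B,H} → run H
t=20: ready={B,H} → run H
t=21: ready={B} → run B
t=22: ready={B} → run B
t=23: ready={B} → run B
t=24: (idle)
t=25: (idle)
t=26: (idle)
t=27: (idle)
t=28: (idle)
t=29: (idle)
t=30: (idle)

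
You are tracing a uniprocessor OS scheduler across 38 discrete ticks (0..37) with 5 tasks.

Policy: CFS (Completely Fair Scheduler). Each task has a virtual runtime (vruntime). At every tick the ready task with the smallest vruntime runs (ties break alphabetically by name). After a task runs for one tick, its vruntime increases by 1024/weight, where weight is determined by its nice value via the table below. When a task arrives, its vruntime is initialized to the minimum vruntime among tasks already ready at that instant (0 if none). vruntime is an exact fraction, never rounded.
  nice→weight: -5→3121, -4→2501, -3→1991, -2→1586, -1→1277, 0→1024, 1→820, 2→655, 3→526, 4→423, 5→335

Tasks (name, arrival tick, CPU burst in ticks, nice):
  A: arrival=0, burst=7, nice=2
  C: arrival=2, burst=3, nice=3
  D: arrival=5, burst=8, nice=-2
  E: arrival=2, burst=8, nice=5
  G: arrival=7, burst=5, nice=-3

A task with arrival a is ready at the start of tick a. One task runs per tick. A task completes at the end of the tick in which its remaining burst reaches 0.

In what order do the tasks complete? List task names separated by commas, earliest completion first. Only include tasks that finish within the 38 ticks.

completion order = C, G, D, A, E

t=0: vr[A=0] → run A
t=1: vr[A=1024/655] → run A
t=2: vr[A=2048/655 C=2048/655 E=2048/655] → run A
t=3: vr[A=3072/655 C=2048/655 E=2048/655] → run C
t=4: vr[A=3072/655 C=873984/172265 E=2048/655] → run E
t=5: vr[A=3072/655 C=873984/172265 D=3072/655 E=54272/8777] → run A
t=6: vr[A=4096/655 C=873984/172265 D=3072/655 E=54272/8777] → run D
t=7: vr[A=4096/655 C=873984/172265 D=2771456/519415 E=54272/8777 G=873984/172265] → run C
t=8: vr[A=4096/655 C=1209344/172265 D=2771456/519415 E=54272/8777 G=873984/172265] → run G
t=9: vr[A=4096/655 C=1209344/172265 D=2771456/519415 E=54272/8777 G=1916501504/342979615] → run D
t=10: vr[A=4096/655 C=1209344/172265 D=3106816/519415 E=54272/8777 G=1916501504/342979615] → run G
t=11: vr[A=4096/655 C=1209344/172265 D=3106816/519415 E=54272/8777 G=2092900864/342979615] → run D
t=12: vr[A=4096/655 C=1209344/172265 D=3442176/519415 E=54272/8777 G=2092900864/342979615] → run G
t=13: vr[A=4096/655 C=1209344/172265 D=3442176/519415 E=54272/8777 G=2269300224/342979615] → run E
t=14: vr[A=4096/655 C=1209344/172265 D=3442176/519415 E=405504/43885 G=2269300224/342979615] → run A
t=15: vr[A=1024/131 C=1209344/172265 D=3442176/519415 E=405504/43885 G=2269300224/342979615] → run G
t=16: vr[A=1024/131 C=1209344/172265 D=3442176/519415 E=405504/43885 G=2445699584/342979615] → run D
t=17: vr[A=1024/131 C=1209344/172265 D=3777536/519415 E=405504/43885 G=2445699584/342979615] → run C
t=18: vr[A=1024/131 D=3777536/519415 E=405504/43885 G=2445699584/342979615] → run G
t=19: vr[A=1024/131 D=3777536/519415 E=405504/43885] → run D
t=20: vr[A=1024/131 D=4112896/519415 E=405504/43885] → run A
t=21: vr[A=6144/655 D=4112896/519415 E=405504/43885] → run D
t=22: vr[A=6144/655 D=4448256/519415 E=405504/43885] → run D
t=23: vr[A=6144/655 D=4783616/519415 E=405504/43885] → run D
t=24: vr[A=6144/655 E=405504/43885] → run E
t=25: vr[A=6144/655 E=539648/43885] → run A
t=26: vr[E=539648/43885] → run E
t=27: vr[E=673792/43885] → run E
t=28: vr[E=807936/43885] → run E
t=29: vr[E=188416/8777] → run E
t=30: vr[E=1076224/43885] → run E
t=31: (idle)
t=32: (idle)
t=33: (idle)
t=34: (idle)
t=35: (idle)
t=36: (idle)
t=37: (idle)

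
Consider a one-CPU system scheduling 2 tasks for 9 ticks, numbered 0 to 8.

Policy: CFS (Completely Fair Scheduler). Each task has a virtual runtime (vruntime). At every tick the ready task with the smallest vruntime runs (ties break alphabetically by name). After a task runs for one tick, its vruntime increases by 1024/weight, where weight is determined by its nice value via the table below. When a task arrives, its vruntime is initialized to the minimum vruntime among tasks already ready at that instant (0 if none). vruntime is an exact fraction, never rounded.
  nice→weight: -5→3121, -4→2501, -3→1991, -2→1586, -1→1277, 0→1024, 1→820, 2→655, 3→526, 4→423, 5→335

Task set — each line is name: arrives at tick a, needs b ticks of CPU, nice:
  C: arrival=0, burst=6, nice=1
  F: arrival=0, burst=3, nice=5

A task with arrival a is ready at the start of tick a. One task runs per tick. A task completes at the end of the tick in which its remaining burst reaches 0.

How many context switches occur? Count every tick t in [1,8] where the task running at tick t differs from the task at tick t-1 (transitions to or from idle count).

t=0: vr[C=0 F=0] → run C
t=1: vr[C=256/205 F=0] → run F
t=2: vr[C=256/205 F=1024/335] → run C
t=3: vr[C=512/205 F=1024/335] → run C
t=4: vr[C=768/205 F=1024/335] → run F
t=5: vr[C=768/205 F=2048/335] → run C
t=6: vr[C=1024/205 F=2048/335] → run C
t=7: vr[C=256/41 F=2048/335] → run F
t=8: vr[C=256/41] → run C

context switches = 6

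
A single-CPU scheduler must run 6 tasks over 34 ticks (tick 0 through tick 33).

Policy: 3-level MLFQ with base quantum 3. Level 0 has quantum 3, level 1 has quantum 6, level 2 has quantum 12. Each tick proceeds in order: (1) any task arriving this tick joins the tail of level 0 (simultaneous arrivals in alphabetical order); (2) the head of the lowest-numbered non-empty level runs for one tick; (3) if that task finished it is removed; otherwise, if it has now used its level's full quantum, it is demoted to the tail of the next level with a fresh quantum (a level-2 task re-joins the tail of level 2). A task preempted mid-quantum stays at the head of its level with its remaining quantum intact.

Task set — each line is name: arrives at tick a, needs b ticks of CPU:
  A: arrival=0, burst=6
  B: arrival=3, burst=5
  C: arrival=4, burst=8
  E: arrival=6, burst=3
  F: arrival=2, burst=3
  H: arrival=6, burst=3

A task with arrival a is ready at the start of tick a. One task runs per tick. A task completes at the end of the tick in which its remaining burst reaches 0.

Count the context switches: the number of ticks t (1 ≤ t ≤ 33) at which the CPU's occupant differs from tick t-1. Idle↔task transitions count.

t=0: L0/L1/L2 = A/-/- → run A
t=1: L0/L1/L2 = A/-/- → run A
t=2: L0/L1/L2 = AF/-/- → run A
t=3: L0/L1/L2 = FB/A/- → run F
t=4: L0/L1/L2 = FBC/A/- → run F
t=5: L0/L1/L2 = FBC/A/- → run F
t=6: L0/L1/L2 = BCEH/A/- → run B
t=7: L0/L1/L2 = BCEH/A/- → run B
t=8: L0/L1/L2 = BCEH/A/- → run B
t=9: L0/L1/L2 = CEH/AB/- → run C
t=10: L0/L1/L2 = CEH/AB/- → run C
t=11: L0/L1/L2 = CEH/AB/- → run C
t=12: L0/L1/L2 = EH/ABC/- → run E
t=13: L0/L1/L2 = EH/ABC/- → run E
t=14: L0/L1/L2 = EH/ABC/- → run E
t=15: L0/L1/L2 = H/ABC/- → run H
t=16: L0/L1/L2 = H/ABC/- → run H
t=17: L0/L1/L2 = H/ABC/- → run H
t=18: L0/L1/L2 = -/ABC/- → run A
t=19: L0/L1/L2 = -/ABC/- → run A
t=20: L0/L1/L2 = -/ABC/- → run A
t=21: L0/L1/L2 = -/BC/- → run B
t=22: L0/L1/L2 = -/BC/- → run B
t=23: L0/L1/L2 = -/C/- → run C
t=24: L0/L1/L2 = -/C/- → run C
t=25: L0/L1/L2 = -/C/- → run C
t=26: L0/L1/L2 = -/C/- → run C
t=27: L0/L1/L2 = -/C/- → run C
t=28: (idle)
t=29: (idle)
t=30: (idle)
t=31: (idle)
t=32: (idle)
t=33: (idle)

context switches = 9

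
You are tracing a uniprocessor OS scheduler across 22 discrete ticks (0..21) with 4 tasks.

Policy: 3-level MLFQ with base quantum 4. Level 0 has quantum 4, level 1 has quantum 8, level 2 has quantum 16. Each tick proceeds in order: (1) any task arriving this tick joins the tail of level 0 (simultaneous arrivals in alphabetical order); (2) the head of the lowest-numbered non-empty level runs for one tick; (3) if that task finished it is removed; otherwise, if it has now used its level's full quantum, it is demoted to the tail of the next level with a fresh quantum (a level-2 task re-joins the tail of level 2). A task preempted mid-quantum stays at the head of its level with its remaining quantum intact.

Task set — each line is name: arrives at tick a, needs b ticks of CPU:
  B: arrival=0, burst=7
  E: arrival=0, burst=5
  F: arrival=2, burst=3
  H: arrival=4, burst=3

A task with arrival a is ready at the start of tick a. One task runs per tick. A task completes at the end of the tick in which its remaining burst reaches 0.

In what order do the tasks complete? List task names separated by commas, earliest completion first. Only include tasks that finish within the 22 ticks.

completion order = F, H, B, E

t=0: L0/L1/L2 = BE/-/- → run B
t=1: L0/L1/L2 = BE/-/- → run B
t=2: L0/L1/L2 = BEF/-/- → run B
t=3: L0/L1/L2 = BEF/-/- → run B
t=4: L0/L1/L2 = EFH/B/- → run E
t=5: L0/L1/L2 = EFH/B/- → run E
t=6: L0/L1/L2 = EFH/B/- → run E
t=7: L0/L1/L2 = EFH/B/- → run E
t=8: L0/L1/L2 = FH/BE/- → run F
t=9: L0/L1/L2 = FH/BE/- → run F
t=10: L0/L1/L2 = FH/BE/- → run F
t=11: L0/L1/L2 = H/BE/- → run H
t=12: L0/L1/L2 = H/BE/- → run H
t=13: L0/L1/L2 = H/BE/- → run H
t=14: L0/L1/L2 = -/BE/- → run B
t=15: L0/L1/L2 = -/BE/- → run B
t=16: L0/L1/L2 = -/BE/- → run B
t=17: L0/L1/L2 = -/E/- → run E
t=18: (idle)
t=19: (idle)
t=20: (idle)
t=21: (idle)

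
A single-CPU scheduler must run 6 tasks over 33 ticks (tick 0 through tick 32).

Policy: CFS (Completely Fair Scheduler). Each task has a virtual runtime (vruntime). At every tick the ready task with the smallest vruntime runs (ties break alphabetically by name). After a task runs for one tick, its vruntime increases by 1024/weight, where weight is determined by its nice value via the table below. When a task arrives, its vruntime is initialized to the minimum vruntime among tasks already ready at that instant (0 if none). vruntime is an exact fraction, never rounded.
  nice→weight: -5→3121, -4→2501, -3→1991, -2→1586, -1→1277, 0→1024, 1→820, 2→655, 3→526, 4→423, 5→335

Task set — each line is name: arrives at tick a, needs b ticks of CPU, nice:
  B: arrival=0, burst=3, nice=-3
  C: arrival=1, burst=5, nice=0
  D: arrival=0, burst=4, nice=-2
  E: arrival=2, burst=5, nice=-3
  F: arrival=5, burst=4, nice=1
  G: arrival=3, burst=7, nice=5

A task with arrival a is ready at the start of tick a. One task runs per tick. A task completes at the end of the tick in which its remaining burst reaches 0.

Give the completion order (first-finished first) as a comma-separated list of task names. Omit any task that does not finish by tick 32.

t=0: vr[B=0 D=0] → run B
t=1: vr[B=1024/1991 C=0 D=0] → run C
t=2: vr[B=1024/1991 C=1 D=0 E=0] → run D
t=3: vr[B=1024/1991 C=1 D=512/793 E=0 G=0] → run E
t=4: vr[B=1024/1991 C=1 D=512/793 E=1024/1991 G=0] → run G
t=5: vr[B=1024/1991 C=1 D=512/793 E=1024/1991 F=1024/1991 G=1024/335] → run B
t=6: vr[B=2048/1991 C=1 D=512/793 E=1024/1991 F=1024/1991 G=1024/335] → run E
t=7: vr[B=2048/1991 C=1 D=512/793 E=2048/1991 F=1024/1991 G=1024/335] → run F
t=8: vr[B=2048/1991 C=1 D=512/793 E=2048/1991 F=719616/408155 G=1024/335] → run D
t=9: vr[B=2048/1991 C=1 D=1024/793 E=2048/1991 F=719616/408155 G=1024/335] → run C
t=10: vr[B=2048/1991 C=2 D=1024/793 E=2048/1991 F=719616/408155 G=1024/335] → run B
t=11: vr[C=2 D=1024/793 E=2048/1991 F=719616/408155 G=1024/335] → run E
t=12: vr[C=2 D=1024/793 E=3072/1991 F=719616/408155 G=1024/335] → run D
t=13: vr[C=2 D=1536/793 E=3072/1991 F=719616/408155 G=1024/335] → run E
t=14: vr[C=2 D=1536/793 E=4096/1991 F=719616/408155 G=1024/335] → run F
t=15: vr[C=2 D=1536/793 E=4096/1991 F=1229312/408155 G=1024/335] → run D
t=16: vr[C=2 E=4096/1991 F=1229312/408155 G=1024/335] → run C
t=17: vr[C=3 E=4096/1991 F=1229312/408155 G=1024/335] → run E
t=18: vr[C=3 F=1229312/408155 G=1024/335] → run C
t=19: vr[C=4 F=1229312/408155 G=1024/335] → run F
t=20: vr[C=4 F=1739008/408155 G=1024/335] → run G
t=21: vr[C=4 F=1739008/408155 G=2048/335] → run C
t=22: vr[F=1739008/408155 G=2048/335] → run F
t=23: vr[G=2048/335] → run G
t=24: vr[G=3072/335] → run G
t=25: vr[G=4096/335] → run G
t=26: vr[G=1024/67] → run G
t=27: vr[G=6144/335] → run G
t=28: (idle)
t=29: (idle)
t=30: (idle)
t=31: (idle)
t=32: (idle)

completion order = B, D, E, C, F, G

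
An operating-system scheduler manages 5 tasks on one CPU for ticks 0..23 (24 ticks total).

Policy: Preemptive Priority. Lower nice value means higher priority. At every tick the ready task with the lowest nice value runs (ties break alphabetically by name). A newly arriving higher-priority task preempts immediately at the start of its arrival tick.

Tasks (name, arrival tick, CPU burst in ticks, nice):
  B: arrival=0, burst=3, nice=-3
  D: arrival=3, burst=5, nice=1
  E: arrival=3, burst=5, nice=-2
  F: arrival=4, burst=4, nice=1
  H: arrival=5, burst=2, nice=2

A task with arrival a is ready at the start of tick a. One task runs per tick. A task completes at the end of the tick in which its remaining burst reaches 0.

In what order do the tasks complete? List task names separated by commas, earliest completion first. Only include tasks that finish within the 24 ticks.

completion order = B, E, D, F, H

t=0: ready={B} → run B
t=1: ready={B} → run B
t=2: ready={B} → run B
t=3: ready={D,E} → run E
t=4: ready={D,E,F} → run E
t=5: ready={D,E,F,H} → run E
t=6: ready={D,E,F,H} → run E
t=7: ready={D,E,F,H} → run E
t=8: ready={D,F,H} → run D
t=9: ready={D,F,H} → run D
t=10: ready={D,F,H} → run D
t=11: ready={D,F,H} → run D
t=12: ready={D,F,H} → run D
t=13: ready={F,H} → run F
t=14: ready={F,H} → run F
t=15: ready={F,H} → run F
t=16: ready={F,H} → run F
t=17: ready={H} → run H
t=18: ready={H} → run H
t=19: (idle)
t=20: (idle)
t=21: (idle)
t=22: (idle)
t=23: (idle)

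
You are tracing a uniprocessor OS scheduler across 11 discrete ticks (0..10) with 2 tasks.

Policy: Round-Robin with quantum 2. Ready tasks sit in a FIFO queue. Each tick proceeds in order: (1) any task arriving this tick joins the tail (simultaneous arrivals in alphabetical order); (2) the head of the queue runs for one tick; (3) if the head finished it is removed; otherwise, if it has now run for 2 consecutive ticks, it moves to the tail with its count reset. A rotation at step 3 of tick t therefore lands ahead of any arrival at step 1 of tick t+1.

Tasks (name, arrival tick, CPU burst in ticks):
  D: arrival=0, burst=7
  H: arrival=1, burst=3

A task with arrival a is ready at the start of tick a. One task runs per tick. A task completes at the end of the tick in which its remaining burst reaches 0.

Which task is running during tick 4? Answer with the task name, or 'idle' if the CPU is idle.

t=0: queue=[D] q_used=0 → run D
t=1: queue=[D,H] q_used=1 → run D
t=2: queue=[H,D] q_used=0 → run H
t=3: queue=[H,D] q_used=1 → run H
t=4: queue=[D,H] q_used=0 → run D
t=5: queue=[D,H] q_used=1 → run D
t=6: queue=[H,D] q_used=0 → run H
t=7: queue=[D] q_used=0 → run D
t=8: queue=[D] q_used=1 → run D
t=9: queue=[D] q_used=0 → run D
t=10: (idle)

running at tick 4 = D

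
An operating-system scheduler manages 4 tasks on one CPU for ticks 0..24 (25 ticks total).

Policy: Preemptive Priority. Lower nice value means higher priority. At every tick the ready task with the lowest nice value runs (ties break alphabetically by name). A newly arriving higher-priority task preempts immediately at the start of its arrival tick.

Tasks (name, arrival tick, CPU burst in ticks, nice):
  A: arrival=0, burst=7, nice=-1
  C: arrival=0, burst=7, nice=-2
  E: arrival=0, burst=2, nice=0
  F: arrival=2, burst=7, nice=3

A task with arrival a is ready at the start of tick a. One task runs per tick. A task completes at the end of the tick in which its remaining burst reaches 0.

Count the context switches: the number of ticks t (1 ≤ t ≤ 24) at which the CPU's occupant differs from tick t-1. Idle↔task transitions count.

context switches = 4

t=0: ready={A,C,E} → run C
t=1: ready={A,C,E} → run C
t=2: ready={A,C,E,F} → run C
t=3: ready={A,C,E,F} → run C
t=4: ready={A,C,E,F} → run C
t=5: ready={A,C,E,F} → run C
t=6: ready={A,C,E,F} → run C
t=7: ready={A,E,F} → run A
t=8: ready={A,E,F} → run A
t=9: ready={A,E,F} → run A
t=10: ready={A,E,F} → run A
t=11: ready={A,E,F} → run A
t=12: ready={A,E,F} → run A
t=13: ready={A,E,F} → run A
t=14: ready={E,F} → run E
t=15: ready={E,F} → run E
t=16: ready={F} → run F
t=17: ready={F} → run F
t=18: ready={F} → run F
t=19: ready={F} → run F
t=20: ready={F} → run F
t=21: ready={F} → run F
t=22: ready={F} → run F
t=23: (idle)
t=24: (idle)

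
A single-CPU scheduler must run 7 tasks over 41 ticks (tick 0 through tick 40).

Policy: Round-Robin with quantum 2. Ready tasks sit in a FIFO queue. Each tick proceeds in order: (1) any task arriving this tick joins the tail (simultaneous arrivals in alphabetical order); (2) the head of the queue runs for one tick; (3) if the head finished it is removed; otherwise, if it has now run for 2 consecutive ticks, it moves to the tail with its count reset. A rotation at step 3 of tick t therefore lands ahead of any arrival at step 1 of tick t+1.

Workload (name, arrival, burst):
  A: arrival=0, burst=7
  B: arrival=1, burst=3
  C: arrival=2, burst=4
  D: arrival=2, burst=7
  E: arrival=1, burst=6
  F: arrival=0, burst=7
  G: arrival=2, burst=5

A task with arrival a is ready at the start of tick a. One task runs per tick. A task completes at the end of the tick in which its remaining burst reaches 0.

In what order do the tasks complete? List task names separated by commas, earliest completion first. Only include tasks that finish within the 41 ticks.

t=0: queue=[A,F] q_used=0 → run A
t=1: queue=[A,F,B,E] q_used=1 → run A
t=2: queue=[F,B,E,A,C,D,G] q_used=0 → run F
t=3: queue=[F,B,E,A,C,D,G] q_used=1 → run F
t=4: queue=[B,E,A,C,D,G,F] q_used=0 → run B
t=5: queue=[B,E,A,C,D,G,F] q_used=1 → run B
t=6: queue=[E,A,C,D,G,F,B] q_used=0 → run E
t=7: queue=[E,A,C,D,G,F,B] q_used=1 → run E
t=8: queue=[A,C,D,G,F,B,E] q_used=0 → run A
t=9: queue=[A,C,D,G,F,B,E] q_used=1 → run A
t=10: queue=[C,D,G,F,B,E,A] q_used=0 → run C
t=11: queue=[C,D,G,F,B,E,A] q_used=1 → run C
t=12: queue=[D,G,F,B,E,A,C] q_used=0 → run D
t=13: queue=[D,G,F,B,E,A,C] q_used=1 → run D
t=14: queue=[G,F,B,E,A,C,D] q_used=0 → run G
t=15: queue=[G,F,B,E,A,C,D] q_used=1 → run G
t=16: queue=[F,B,E,A,C,D,G] q_used=0 → run F
t=17: queue=[F,B,E,A,C,D,G] q_used=1 → run F
t=18: queue=[B,E,A,C,D,G,F] q_used=0 → run B
t=19: queue=[E,A,C,D,G,F] q_used=0 → run E
t=20: queue=[E,A,C,D,G,F] q_used=1 → run E
t=21: queue=[A,C,D,G,F,E] q_used=0 → run A
t=22: queue=[A,C,D,G,F,E] q_used=1 → run A
t=23: queue=[C,D,G,F,E,A] q_used=0 → run C
t=24: queue=[C,D,G,F,E,A] q_used=1 → run C
t=25: queue=[D,G,F,E,A] q_used=0 → run D
t=26: queue=[D,G,F,E,A] q_used=1 → run D
t=27: queue=[G,F,E,A,D] q_used=0 → run G
t=28: queue=[G,F,E,A,D] q_used=1 → run G
t=29: queue=[F,E,A,D,G] q_used=0 → run F
t=30: queue=[F,E,A,D,G] q_used=1 → run F
t=31: queue=[E,A,D,G,F] q_used=0 → run E
t=32: queue=[E,A,D,G,F] q_used=1 → run E
t=33: queue=[A,D,G,F] q_used=0 → run A
t=34: queue=[D,G,F] q_used=0 → run D
t=35: queue=[D,G,F] q_used=1 → run D
t=36: queue=[G,F,D] q_used=0 → run G
t=37: queue=[F,D] q_used=0 → run F
t=38: queue=[D] q_used=0 → run D
t=39: (idle)
t=40: (idle)

completion order = B, C, E, A, G, F, D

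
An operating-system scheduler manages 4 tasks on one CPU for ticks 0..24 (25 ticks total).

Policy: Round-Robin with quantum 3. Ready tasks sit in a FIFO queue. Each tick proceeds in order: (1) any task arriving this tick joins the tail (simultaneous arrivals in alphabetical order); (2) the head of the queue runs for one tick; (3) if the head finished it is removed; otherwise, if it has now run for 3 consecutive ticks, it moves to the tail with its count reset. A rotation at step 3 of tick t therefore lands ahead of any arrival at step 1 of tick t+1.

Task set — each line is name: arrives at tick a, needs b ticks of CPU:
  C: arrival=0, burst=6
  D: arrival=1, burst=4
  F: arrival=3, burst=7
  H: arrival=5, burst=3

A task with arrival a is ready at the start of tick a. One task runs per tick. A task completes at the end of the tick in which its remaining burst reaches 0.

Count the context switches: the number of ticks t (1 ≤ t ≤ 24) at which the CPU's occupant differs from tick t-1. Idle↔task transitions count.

context switches = 7

t=0: queue=[C] q_used=0 → run C
t=1: queue=[C,D] q_used=1 → run C
t=2: queue=[C,D] q_used=2 → run C
t=3: queue=[D,C,F] q_used=0 → run D
t=4: queue=[D,C,F] q_used=1 → run D
t=5: queue=[D,C,F,H] q_used=2 → run D
t=6: queue=[C,F,H,D] q_used=0 → run C
t=7: queue=[C,F,H,D] q_used=1 → run C
t=8: queue=[C,F,H,D] q_used=2 → run C
t=9: queue=[F,H,D] q_used=0 → run F
t=10: queue=[F,H,D] q_used=1 → run F
t=11: queue=[F,H,D] q_used=2 → run F
t=12: queue=[H,D,F] q_used=0 → run H
t=13: queue=[H,D,F] q_used=1 → run H
t=14: queue=[H,D,F] q_used=2 → run H
t=15: queue=[D,F] q_used=0 → run D
t=16: queue=[F] q_used=0 → run F
t=17: queue=[F] q_used=1 → run F
t=18: queue=[F] q_used=2 → run F
t=19: queue=[F] q_used=0 → run F
t=20: (idle)
t=21: (idle)
t=22: (idle)
t=23: (idle)
t=24: (idle)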